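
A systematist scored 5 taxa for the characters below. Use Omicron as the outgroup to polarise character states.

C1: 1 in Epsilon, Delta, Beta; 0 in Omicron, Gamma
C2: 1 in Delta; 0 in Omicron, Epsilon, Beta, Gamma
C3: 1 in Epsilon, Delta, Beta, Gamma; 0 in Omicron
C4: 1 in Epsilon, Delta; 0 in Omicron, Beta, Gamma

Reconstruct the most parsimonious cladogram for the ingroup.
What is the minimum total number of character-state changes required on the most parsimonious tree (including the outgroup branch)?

The outgroup has state '0' for every character, so '1' is the derived state throughout.
C1: derived state '1' in Beta, Delta, and Epsilon only — synapomorphy for {Beta, Delta, Epsilon}.
C2: derived state '1' in Delta only — an autapomorphy, so it tells us nothing about relationships among taxa.
C3 (derived state '1') is shared by all ingroup taxa — unites the whole ingroup.
C4: derived state '1' in Delta and Epsilon only — synapomorphy for {Delta, Epsilon}.
Most parsimonious ingroup topology: (((Epsilon,Delta),Beta),Gamma).
Changes per character on this tree: C1: 1; C2: 1; C3: 1; C4: 1.
Total = 4.

4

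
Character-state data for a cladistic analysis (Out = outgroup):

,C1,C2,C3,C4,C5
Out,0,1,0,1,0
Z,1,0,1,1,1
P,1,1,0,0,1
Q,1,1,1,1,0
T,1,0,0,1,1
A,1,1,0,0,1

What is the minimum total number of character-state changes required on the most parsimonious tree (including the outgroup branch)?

6

Character polarity is set by the outgroup: the derived state is whichever differs from the outgroup's state, so for C2, C4 the derived state is '0', and for the remaining characters it is '1'.
All ingroup taxa share the derived state '1' for C1; it defines the ingroup but does not resolve relationships within it.
Only T and Z show the derived state '0' for C2, supporting them as a clade.
C3 (state '1') occurs in Q and Z but conflicts with the nesting implied by the other characters — most parsimoniously interpreted as homoplasy.
C4: derived state '0' in A and P only — synapomorphy for {A, P}.
C5 (derived state '1') is shared by A, P, T, and Z — a synapomorphy uniting that clade.
Most parsimonious ingroup topology: (((Z,T),(P,A)),Q).
Changes per character on this tree: C1: 1; C2: 1; C3: 2; C4: 1; C5: 1.
Total = 6.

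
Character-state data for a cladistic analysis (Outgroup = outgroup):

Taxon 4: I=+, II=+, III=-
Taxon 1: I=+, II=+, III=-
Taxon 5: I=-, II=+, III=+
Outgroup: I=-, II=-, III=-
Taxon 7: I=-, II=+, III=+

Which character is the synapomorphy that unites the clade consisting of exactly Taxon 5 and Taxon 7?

The outgroup has state '-' for every character, so '+' is the derived state throughout.
I (derived state '+') is shared by Taxon 1 and Taxon 4 — a synapomorphy uniting that clade.
All ingroup taxa share the derived state '+' for II; it defines the ingroup but does not resolve relationships within it.
III: derived state '+' in Taxon 5 and Taxon 7 only — synapomorphy for {Taxon 5, Taxon 7}.
Most parsimonious ingroup topology: ((Taxon 4,Taxon 1),(Taxon 5,Taxon 7)).
The clade {Taxon 5, Taxon 7} is supported by III: its derived state '+' occurs in exactly those taxa and in no other taxon (including the outgroup).

III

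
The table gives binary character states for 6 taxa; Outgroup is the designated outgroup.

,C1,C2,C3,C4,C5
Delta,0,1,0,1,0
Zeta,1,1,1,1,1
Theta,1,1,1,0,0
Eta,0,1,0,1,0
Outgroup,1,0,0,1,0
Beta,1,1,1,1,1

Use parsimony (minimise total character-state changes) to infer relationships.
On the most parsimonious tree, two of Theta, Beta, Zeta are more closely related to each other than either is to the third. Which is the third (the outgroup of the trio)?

Character polarity is set by the outgroup: the derived state is whichever differs from the outgroup's state, so for C1, C4 the derived state is '0', and for the remaining characters it is '1'.
Only Delta and Eta show the derived state '0' for C1, supporting them as a clade.
All ingroup taxa share the derived state '1' for C2; it defines the ingroup but does not resolve relationships within it.
Only Beta, Theta, and Zeta show the derived state '1' for C3, supporting them as a clade.
C4: derived state '0' in Theta only — an autapomorphy, so it tells us nothing about relationships among taxa.
C5: derived state '1' in Beta and Zeta only — synapomorphy for {Beta, Zeta}.
Most parsimonious ingroup topology: (((Beta,Zeta),Theta),(Eta,Delta)).
Beta and Zeta share a more recent common ancestor with each other than either does with Theta, so Theta is the least closely related of the three.

Theta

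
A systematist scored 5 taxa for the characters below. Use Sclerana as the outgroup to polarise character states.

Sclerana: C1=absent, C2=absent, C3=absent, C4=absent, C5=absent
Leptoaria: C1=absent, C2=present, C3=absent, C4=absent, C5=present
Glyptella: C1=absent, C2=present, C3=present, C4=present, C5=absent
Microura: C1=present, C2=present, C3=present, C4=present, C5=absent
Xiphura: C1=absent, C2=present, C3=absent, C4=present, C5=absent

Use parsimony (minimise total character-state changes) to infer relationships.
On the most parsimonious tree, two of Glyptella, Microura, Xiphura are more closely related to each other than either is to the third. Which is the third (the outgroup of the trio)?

Xiphura

The outgroup has state 'absent' for every character, so 'present' is the derived state throughout.
C1 (derived state 'present') is unique to Microura (autapomorphy; uninformative for grouping).
C2 (derived state 'present') is shared by all ingroup taxa — unites the whole ingroup.
C3: derived state 'present' in Glyptella and Microura only — synapomorphy for {Glyptella, Microura}.
C4 (derived state 'present') is shared by Glyptella, Microura, and Xiphura — a synapomorphy uniting that clade.
C5 (derived state 'present') is unique to Leptoaria (autapomorphy; uninformative for grouping).
Most parsimonious ingroup topology: (Leptoaria,((Glyptella,Microura),Xiphura)).
Microura and Glyptella share a more recent common ancestor with each other than either does with Xiphura, so Xiphura is the least closely related of the three.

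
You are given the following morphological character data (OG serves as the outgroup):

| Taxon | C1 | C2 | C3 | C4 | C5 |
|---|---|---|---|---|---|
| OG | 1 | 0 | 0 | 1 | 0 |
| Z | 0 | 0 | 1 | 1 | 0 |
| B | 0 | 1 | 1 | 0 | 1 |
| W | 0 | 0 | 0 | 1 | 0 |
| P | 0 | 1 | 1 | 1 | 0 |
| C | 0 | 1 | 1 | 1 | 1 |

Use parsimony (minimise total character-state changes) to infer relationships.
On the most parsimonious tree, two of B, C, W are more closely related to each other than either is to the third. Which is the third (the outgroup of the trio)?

W

Character polarity is set by the outgroup: the derived state is whichever differs from the outgroup's state, so for C1, C4 the derived state is '0', and for the remaining characters it is '1'.
All ingroup taxa share the derived state '0' for C1; it defines the ingroup but does not resolve relationships within it.
Only B, C, and P show the derived state '1' for C2, supporting them as a clade.
Only B, C, P, and Z show the derived state '1' for C3, supporting them as a clade.
C4: derived state '0' in B only — an autapomorphy, so it tells us nothing about relationships among taxa.
C5: derived state '1' in B and C only — synapomorphy for {B, C}.
Most parsimonious ingroup topology: ((Z,((B,C),P)),W).
C and B share a more recent common ancestor with each other than either does with W, so W is the least closely related of the three.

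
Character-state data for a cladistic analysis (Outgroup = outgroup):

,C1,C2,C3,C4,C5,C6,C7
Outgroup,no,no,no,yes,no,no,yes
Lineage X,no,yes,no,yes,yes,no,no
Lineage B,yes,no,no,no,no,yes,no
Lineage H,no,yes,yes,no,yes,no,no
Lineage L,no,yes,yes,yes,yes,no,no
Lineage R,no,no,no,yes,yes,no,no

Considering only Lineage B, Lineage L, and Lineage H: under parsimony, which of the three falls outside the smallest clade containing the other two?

Character polarity is set by the outgroup: the derived state is whichever differs from the outgroup's state, so for C4, C7 the derived state is 'no', and for the remaining characters it is 'yes'.
C1: derived state 'yes' in Lineage B only — an autapomorphy, so it tells us nothing about relationships among taxa.
C2: derived state 'yes' in Lineage H, Lineage L, and Lineage X only — synapomorphy for {Lineage H, Lineage L, Lineage X}.
C3: derived state 'yes' in Lineage H and Lineage L only — synapomorphy for {Lineage H, Lineage L}.
C4 groups Lineage B and Lineage H, which is incompatible with the clades supported by the remaining characters; treating it as convergent (homoplasy) costs fewer steps than any alternative tree.
C5 (derived state 'yes') is shared by Lineage H, Lineage L, Lineage R, and Lineage X — a synapomorphy uniting that clade.
C6: derived state 'yes' in Lineage B only — an autapomorphy, so it tells us nothing about relationships among taxa.
All ingroup taxa share the derived state 'no' for C7; it defines the ingroup but does not resolve relationships within it.
Most parsimonious ingroup topology: (((Lineage X,(Lineage H,Lineage L)),Lineage R),Lineage B).
Lineage L and Lineage H share a more recent common ancestor with each other than either does with Lineage B, so Lineage B is the least closely related of the three.

Lineage B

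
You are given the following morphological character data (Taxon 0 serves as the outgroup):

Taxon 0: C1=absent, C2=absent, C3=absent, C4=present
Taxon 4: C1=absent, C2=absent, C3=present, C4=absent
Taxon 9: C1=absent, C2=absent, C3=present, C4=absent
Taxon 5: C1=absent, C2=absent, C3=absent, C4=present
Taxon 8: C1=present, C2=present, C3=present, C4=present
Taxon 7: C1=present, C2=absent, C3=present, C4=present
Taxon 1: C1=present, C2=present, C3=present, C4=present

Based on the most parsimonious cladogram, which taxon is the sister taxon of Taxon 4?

Taxon 9

Character polarity is set by the outgroup: the derived state is whichever differs from the outgroup's state, so for C4 the derived state is 'absent', and for the remaining characters it is 'present'.
C1 (derived state 'present') is shared by Taxon 1, Taxon 7, and Taxon 8 — a synapomorphy uniting that clade.
Only Taxon 1 and Taxon 8 show the derived state 'present' for C2, supporting them as a clade.
Only Taxon 1, Taxon 4, Taxon 7, Taxon 8, and Taxon 9 show the derived state 'present' for C3, supporting them as a clade.
C4: derived state 'absent' in Taxon 4 and Taxon 9 only — synapomorphy for {Taxon 4, Taxon 9}.
Most parsimonious ingroup topology: (((Taxon 4,Taxon 9),((Taxon 8,Taxon 1),Taxon 7)),Taxon 5).
Taxon 4 and Taxon 9 form a cherry on this tree, so they are sister taxa.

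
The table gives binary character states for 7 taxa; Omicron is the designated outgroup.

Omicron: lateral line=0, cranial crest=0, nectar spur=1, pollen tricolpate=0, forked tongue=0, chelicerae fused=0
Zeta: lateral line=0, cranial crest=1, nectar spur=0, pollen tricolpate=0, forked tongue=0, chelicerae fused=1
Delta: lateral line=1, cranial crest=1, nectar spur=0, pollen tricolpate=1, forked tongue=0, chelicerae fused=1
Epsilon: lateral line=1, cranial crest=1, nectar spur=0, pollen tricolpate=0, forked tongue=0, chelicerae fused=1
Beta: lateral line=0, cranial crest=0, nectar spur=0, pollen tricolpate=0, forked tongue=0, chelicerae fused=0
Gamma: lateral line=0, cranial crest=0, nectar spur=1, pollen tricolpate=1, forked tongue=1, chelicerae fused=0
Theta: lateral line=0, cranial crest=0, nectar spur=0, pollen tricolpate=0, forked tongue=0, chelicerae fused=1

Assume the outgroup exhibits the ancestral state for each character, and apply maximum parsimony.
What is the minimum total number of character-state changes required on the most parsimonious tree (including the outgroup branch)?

Character polarity is set by the outgroup: the derived state is whichever differs from the outgroup's state, so for nectar spur the derived state is '0', and for the remaining characters it is '1'.
lateral line: derived state '1' in Delta and Epsilon only — synapomorphy for {Delta, Epsilon}.
Only Delta, Epsilon, and Zeta show the derived state '1' for cranial crest, supporting them as a clade.
Only Beta, Delta, Epsilon, Theta, and Zeta show the derived state '0' for nectar spur, supporting them as a clade.
pollen tricolpate groups Delta and Gamma, which is incompatible with the clades supported by the remaining characters; treating it as convergent (homoplasy) costs fewer steps than any alternative tree.
forked tongue: derived state '1' in Gamma only — an autapomorphy, so it tells us nothing about relationships among taxa.
chelicerae fused: derived state '1' in Delta, Epsilon, Theta, and Zeta only — synapomorphy for {Delta, Epsilon, Theta, Zeta}.
Most parsimonious ingroup topology: ((((Zeta,(Delta,Epsilon)),Theta),Beta),Gamma).
Changes per character on this tree: lateral line: 1; cranial crest: 1; nectar spur: 1; pollen tricolpate: 2; forked tongue: 1; chelicerae fused: 1.
Total = 7.

7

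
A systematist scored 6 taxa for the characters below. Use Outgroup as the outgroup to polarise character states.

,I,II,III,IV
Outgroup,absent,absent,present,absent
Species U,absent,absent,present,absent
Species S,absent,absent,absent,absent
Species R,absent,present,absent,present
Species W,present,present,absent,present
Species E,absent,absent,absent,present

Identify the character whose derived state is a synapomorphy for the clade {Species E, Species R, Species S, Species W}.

III

Character polarity is set by the outgroup: the derived state is whichever differs from the outgroup's state, so for III the derived state is 'absent', and for the remaining characters it is 'present'.
I (derived state 'present') is unique to Species W (autapomorphy; uninformative for grouping).
II (derived state 'present') is shared by Species R and Species W — a synapomorphy uniting that clade.
III (derived state 'absent') is shared by Species E, Species R, Species S, and Species W — a synapomorphy uniting that clade.
Only Species E, Species R, and Species W show the derived state 'present' for IV, supporting them as a clade.
Most parsimonious ingroup topology: (Species U,(Species S,((Species R,Species W),Species E))).
The clade {Species E, Species R, Species S, Species W} is supported by III: its derived state 'absent' occurs in exactly those taxa and in no other taxon (including the outgroup).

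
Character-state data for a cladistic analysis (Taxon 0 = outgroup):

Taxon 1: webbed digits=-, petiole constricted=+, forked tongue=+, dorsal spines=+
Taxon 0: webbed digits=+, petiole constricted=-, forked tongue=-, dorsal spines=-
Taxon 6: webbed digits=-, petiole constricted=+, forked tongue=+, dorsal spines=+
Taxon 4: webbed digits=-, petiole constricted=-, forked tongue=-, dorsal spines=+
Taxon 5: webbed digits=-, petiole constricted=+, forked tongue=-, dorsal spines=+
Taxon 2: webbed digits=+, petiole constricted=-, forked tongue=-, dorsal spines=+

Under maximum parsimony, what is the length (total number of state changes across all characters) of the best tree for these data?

Character polarity is set by the outgroup: the derived state is whichever differs from the outgroup's state, so for webbed digits the derived state is '-', and for the remaining characters it is '+'.
webbed digits: derived state '-' in Taxon 1, Taxon 4, Taxon 5, and Taxon 6 only — synapomorphy for {Taxon 1, Taxon 4, Taxon 5, Taxon 6}.
petiole constricted: derived state '+' in Taxon 1, Taxon 5, and Taxon 6 only — synapomorphy for {Taxon 1, Taxon 5, Taxon 6}.
forked tongue (derived state '+') is shared by Taxon 1 and Taxon 6 — a synapomorphy uniting that clade.
All ingroup taxa share the derived state '+' for dorsal spines; it defines the ingroup but does not resolve relationships within it.
Most parsimonious ingroup topology: ((((Taxon 1,Taxon 6),Taxon 5),Taxon 4),Taxon 2).
Changes per character on this tree: webbed digits: 1; petiole constricted: 1; forked tongue: 1; dorsal spines: 1.
Total = 4.

4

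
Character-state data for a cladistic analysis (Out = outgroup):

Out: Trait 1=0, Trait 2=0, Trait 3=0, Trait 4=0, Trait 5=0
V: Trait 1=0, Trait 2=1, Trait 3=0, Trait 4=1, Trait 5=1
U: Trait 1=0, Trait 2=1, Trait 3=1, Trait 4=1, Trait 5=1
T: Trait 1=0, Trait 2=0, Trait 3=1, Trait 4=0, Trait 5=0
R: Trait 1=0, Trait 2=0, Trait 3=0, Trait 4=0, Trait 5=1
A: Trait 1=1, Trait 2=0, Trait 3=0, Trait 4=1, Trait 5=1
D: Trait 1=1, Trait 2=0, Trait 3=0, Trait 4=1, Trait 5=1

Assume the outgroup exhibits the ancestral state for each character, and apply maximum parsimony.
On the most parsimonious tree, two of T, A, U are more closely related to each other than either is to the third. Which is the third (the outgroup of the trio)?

The outgroup has state '0' for every character, so '1' is the derived state throughout.
Trait 1 (derived state '1') is shared by A and D — a synapomorphy uniting that clade.
Only U and V show the derived state '1' for Trait 2, supporting them as a clade.
Trait 3 groups T and U, which is incompatible with the clades supported by the remaining characters; treating it as convergent (homoplasy) costs fewer steps than any alternative tree.
Only A, D, U, and V show the derived state '1' for Trait 4, supporting them as a clade.
Trait 5 (derived state '1') is shared by A, D, R, U, and V — a synapomorphy uniting that clade.
Most parsimonious ingroup topology: ((((V,U),(A,D)),R),T).
U and A share a more recent common ancestor with each other than either does with T, so T is the least closely related of the three.

T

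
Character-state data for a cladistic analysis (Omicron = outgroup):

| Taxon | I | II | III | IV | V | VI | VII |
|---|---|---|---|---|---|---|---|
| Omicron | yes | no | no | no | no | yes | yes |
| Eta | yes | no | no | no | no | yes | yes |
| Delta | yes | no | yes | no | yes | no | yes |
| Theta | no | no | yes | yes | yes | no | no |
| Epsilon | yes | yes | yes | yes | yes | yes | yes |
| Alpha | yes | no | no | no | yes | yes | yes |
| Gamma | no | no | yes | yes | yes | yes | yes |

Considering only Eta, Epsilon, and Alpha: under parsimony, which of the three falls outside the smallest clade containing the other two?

Character polarity is set by the outgroup: the derived state is whichever differs from the outgroup's state, so for I, VI, VII the derived state is 'no', and for the remaining characters it is 'yes'.
Only Gamma and Theta show the derived state 'no' for I, supporting them as a clade.
II (derived state 'yes') is unique to Epsilon (autapomorphy; uninformative for grouping).
III: derived state 'yes' in Delta, Epsilon, Gamma, and Theta only — synapomorphy for {Delta, Epsilon, Gamma, Theta}.
IV (derived state 'yes') is shared by Epsilon, Gamma, and Theta — a synapomorphy uniting that clade.
V (derived state 'yes') is shared by Alpha, Delta, Epsilon, Gamma, and Theta — a synapomorphy uniting that clade.
VI (state 'no') occurs in Delta and Theta but conflicts with the nesting implied by the other characters — most parsimoniously interpreted as homoplasy.
VII (derived state 'no') is unique to Theta (autapomorphy; uninformative for grouping).
Most parsimonious ingroup topology: (Eta,((Delta,((Theta,Gamma),Epsilon)),Alpha)).
Alpha and Epsilon share a more recent common ancestor with each other than either does with Eta, so Eta is the least closely related of the three.

Eta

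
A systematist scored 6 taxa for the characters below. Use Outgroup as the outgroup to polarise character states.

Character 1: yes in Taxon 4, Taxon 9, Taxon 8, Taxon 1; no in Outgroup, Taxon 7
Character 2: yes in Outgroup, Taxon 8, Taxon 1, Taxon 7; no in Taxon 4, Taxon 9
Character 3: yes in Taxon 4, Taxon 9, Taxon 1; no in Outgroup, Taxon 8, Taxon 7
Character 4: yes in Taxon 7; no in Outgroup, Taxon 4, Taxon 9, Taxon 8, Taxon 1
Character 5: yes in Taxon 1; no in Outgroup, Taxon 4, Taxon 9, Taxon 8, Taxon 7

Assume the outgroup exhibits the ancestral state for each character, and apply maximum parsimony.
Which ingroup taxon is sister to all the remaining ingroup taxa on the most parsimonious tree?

Taxon 7

Character polarity is set by the outgroup: the derived state is whichever differs from the outgroup's state, so for Character 2 the derived state is 'no', and for the remaining characters it is 'yes'.
Only Taxon 1, Taxon 4, Taxon 8, and Taxon 9 show the derived state 'yes' for Character 1, supporting them as a clade.
Character 2 (derived state 'no') is shared by Taxon 4 and Taxon 9 — a synapomorphy uniting that clade.
Character 3: derived state 'yes' in Taxon 1, Taxon 4, and Taxon 9 only — synapomorphy for {Taxon 1, Taxon 4, Taxon 9}.
Character 4: derived state 'yes' in Taxon 7 only — an autapomorphy, so it tells us nothing about relationships among taxa.
Character 5 (derived state 'yes') is unique to Taxon 1 (autapomorphy; uninformative for grouping).
Most parsimonious ingroup topology: ((((Taxon 4,Taxon 9),Taxon 1),Taxon 8),Taxon 7).
Taxon 7 is sister to the clade containing all other ingroup taxa, so it is the earliest-diverging (most basal) ingroup lineage.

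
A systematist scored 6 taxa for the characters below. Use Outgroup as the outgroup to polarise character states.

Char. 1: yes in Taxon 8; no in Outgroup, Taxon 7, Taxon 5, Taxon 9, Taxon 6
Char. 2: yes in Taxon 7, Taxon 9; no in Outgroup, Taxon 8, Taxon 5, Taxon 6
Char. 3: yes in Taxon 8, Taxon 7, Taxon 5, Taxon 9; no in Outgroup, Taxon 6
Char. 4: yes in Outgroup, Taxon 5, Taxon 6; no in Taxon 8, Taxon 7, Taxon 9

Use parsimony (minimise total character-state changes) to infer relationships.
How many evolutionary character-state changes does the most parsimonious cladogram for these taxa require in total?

4

Character polarity is set by the outgroup: the derived state is whichever differs from the outgroup's state, so for Char. 4 the derived state is 'no', and for the remaining characters it is 'yes'.
Char. 1 (derived state 'yes') is unique to Taxon 8 (autapomorphy; uninformative for grouping).
Char. 2: derived state 'yes' in Taxon 7 and Taxon 9 only — synapomorphy for {Taxon 7, Taxon 9}.
Char. 3: derived state 'yes' in Taxon 5, Taxon 7, Taxon 8, and Taxon 9 only — synapomorphy for {Taxon 5, Taxon 7, Taxon 8, Taxon 9}.
Only Taxon 7, Taxon 8, and Taxon 9 show the derived state 'no' for Char. 4, supporting them as a clade.
Most parsimonious ingroup topology: (((Taxon 8,(Taxon 7,Taxon 9)),Taxon 5),Taxon 6).
Changes per character on this tree: Char. 1: 1; Char. 2: 1; Char. 3: 1; Char. 4: 1.
Total = 4.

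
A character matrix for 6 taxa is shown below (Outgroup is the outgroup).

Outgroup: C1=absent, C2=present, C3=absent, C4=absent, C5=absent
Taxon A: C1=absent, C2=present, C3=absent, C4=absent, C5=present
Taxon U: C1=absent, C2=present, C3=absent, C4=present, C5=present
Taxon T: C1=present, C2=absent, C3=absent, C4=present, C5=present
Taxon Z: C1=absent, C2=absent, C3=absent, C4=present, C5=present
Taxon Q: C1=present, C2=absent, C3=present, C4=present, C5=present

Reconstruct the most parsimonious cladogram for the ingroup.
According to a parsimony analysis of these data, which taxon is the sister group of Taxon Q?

Character polarity is set by the outgroup: the derived state is whichever differs from the outgroup's state, so for C2 the derived state is 'absent', and for the remaining characters it is 'present'.
C1 (derived state 'present') is shared by Taxon Q and Taxon T — a synapomorphy uniting that clade.
C2 (derived state 'absent') is shared by Taxon Q, Taxon T, and Taxon Z — a synapomorphy uniting that clade.
C3 (derived state 'present') is unique to Taxon Q (autapomorphy; uninformative for grouping).
C4: derived state 'present' in Taxon Q, Taxon T, Taxon U, and Taxon Z only — synapomorphy for {Taxon Q, Taxon T, Taxon U, Taxon Z}.
All ingroup taxa share the derived state 'present' for C5; it defines the ingroup but does not resolve relationships within it.
Most parsimonious ingroup topology: (Taxon A,(Taxon U,((Taxon T,Taxon Q),Taxon Z))).
Taxon Q and Taxon T form a cherry on this tree, so they are sister taxa.

Taxon T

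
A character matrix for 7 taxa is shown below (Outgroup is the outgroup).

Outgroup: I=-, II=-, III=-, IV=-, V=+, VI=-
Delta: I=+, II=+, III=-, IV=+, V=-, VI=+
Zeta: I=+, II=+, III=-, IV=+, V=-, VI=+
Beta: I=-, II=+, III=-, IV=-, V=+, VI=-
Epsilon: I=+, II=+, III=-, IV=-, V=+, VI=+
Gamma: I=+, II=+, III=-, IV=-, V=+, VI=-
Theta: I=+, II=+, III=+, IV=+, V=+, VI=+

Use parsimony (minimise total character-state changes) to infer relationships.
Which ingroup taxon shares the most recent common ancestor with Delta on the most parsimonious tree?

Character polarity is set by the outgroup: the derived state is whichever differs from the outgroup's state, so for V the derived state is '-', and for the remaining characters it is '+'.
I: derived state '+' in Delta, Epsilon, Gamma, Theta, and Zeta only — synapomorphy for {Delta, Epsilon, Gamma, Theta, Zeta}.
All ingroup taxa share the derived state '+' for II; it defines the ingroup but does not resolve relationships within it.
III (derived state '+') is unique to Theta (autapomorphy; uninformative for grouping).
Only Delta, Theta, and Zeta show the derived state '+' for IV, supporting them as a clade.
V (derived state '-') is shared by Delta and Zeta — a synapomorphy uniting that clade.
VI: derived state '+' in Delta, Epsilon, Theta, and Zeta only — synapomorphy for {Delta, Epsilon, Theta, Zeta}.
Most parsimonious ingroup topology: (((((Delta,Zeta),Theta),Epsilon),Gamma),Beta).
Delta and Zeta form a cherry on this tree, so they are sister taxa.

Zeta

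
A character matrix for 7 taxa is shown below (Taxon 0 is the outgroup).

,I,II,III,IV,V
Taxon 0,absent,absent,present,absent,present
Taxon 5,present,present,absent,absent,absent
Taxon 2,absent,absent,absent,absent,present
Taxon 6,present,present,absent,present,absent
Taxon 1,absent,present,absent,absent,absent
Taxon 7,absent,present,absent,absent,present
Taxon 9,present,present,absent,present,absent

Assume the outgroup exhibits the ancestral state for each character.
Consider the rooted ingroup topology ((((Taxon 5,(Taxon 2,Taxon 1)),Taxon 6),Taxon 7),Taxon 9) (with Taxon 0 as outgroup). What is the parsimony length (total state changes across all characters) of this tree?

Map each character onto ((((Taxon 5,(Taxon 2,Taxon 1)),Taxon 6),Taxon 7),Taxon 9) (rooted by Taxon 0) and count the minimum state changes it requires (Fitch parsimony):
I: 3; II: 2; III: 1; IV: 2; V: 3.
Total tree length = 11.

11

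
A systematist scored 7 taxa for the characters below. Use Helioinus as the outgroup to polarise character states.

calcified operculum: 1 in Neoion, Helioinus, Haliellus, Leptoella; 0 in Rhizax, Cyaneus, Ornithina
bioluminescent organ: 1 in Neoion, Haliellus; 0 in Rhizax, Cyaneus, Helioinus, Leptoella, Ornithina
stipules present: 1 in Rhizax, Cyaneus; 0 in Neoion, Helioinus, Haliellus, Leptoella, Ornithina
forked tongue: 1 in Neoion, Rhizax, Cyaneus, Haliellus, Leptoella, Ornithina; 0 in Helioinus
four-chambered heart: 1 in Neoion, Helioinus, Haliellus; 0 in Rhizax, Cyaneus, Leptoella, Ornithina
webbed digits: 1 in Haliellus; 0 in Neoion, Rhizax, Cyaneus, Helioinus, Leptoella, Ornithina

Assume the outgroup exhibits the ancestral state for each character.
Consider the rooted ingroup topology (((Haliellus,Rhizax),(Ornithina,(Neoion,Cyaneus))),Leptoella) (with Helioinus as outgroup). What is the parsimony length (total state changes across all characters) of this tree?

12

Map each character onto (((Haliellus,Rhizax),(Ornithina,(Neoion,Cyaneus))),Leptoella) (rooted by Helioinus) and count the minimum state changes it requires (Fitch parsimony):
calcified operculum: 3; bioluminescent organ: 2; stipules present: 2; forked tongue: 1; four-chambered heart: 3; webbed digits: 1.
Total tree length = 12.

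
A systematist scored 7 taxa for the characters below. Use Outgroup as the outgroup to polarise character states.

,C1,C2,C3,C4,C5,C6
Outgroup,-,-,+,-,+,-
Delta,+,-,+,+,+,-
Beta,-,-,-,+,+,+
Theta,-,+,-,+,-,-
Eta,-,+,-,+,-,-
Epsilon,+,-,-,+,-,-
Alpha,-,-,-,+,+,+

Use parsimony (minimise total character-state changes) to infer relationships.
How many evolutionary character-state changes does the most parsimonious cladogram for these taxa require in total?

Character polarity is set by the outgroup: the derived state is whichever differs from the outgroup's state, so for C3, C5 the derived state is '-', and for the remaining characters it is '+'.
C1 groups Delta and Epsilon, which is incompatible with the clades supported by the remaining characters; treating it as convergent (homoplasy) costs fewer steps than any alternative tree.
C2: derived state '+' in Eta and Theta only — synapomorphy for {Eta, Theta}.
C3 (derived state '-') is shared by Alpha, Beta, Epsilon, Eta, and Theta — a synapomorphy uniting that clade.
All ingroup taxa share the derived state '+' for C4; it defines the ingroup but does not resolve relationships within it.
Only Epsilon, Eta, and Theta show the derived state '-' for C5, supporting them as a clade.
C6 (derived state '+') is shared by Alpha and Beta — a synapomorphy uniting that clade.
Most parsimonious ingroup topology: (Delta,((Beta,Alpha),((Theta,Eta),Epsilon))).
Changes per character on this tree: C1: 2; C2: 1; C3: 1; C4: 1; C5: 1; C6: 1.
Total = 7.

7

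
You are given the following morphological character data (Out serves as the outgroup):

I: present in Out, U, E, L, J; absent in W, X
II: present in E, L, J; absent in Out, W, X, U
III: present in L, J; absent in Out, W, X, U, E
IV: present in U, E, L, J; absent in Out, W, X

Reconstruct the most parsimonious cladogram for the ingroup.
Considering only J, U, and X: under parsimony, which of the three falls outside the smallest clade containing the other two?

Character polarity is set by the outgroup: the derived state is whichever differs from the outgroup's state, so for I the derived state is 'absent', and for the remaining characters it is 'present'.
Only W and X show the derived state 'absent' for I, supporting them as a clade.
Only E, J, and L show the derived state 'present' for II, supporting them as a clade.
III (derived state 'present') is shared by J and L — a synapomorphy uniting that clade.
Only E, J, L, and U show the derived state 'present' for IV, supporting them as a clade.
Most parsimonious ingroup topology: ((W,X),(U,(E,(L,J)))).
U and J share a more recent common ancestor with each other than either does with X, so X is the least closely related of the three.

X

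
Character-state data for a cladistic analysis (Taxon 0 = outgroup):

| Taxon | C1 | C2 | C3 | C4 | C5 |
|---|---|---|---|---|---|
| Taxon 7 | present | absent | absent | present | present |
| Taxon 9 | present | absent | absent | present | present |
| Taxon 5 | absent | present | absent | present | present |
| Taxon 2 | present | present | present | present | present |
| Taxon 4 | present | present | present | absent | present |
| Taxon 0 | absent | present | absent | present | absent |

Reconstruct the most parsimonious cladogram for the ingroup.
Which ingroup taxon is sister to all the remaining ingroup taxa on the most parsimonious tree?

Character polarity is set by the outgroup: the derived state is whichever differs from the outgroup's state, so for C2, C4 the derived state is 'absent', and for the remaining characters it is 'present'.
C1: derived state 'present' in Taxon 2, Taxon 4, Taxon 7, and Taxon 9 only — synapomorphy for {Taxon 2, Taxon 4, Taxon 7, Taxon 9}.
Only Taxon 7 and Taxon 9 show the derived state 'absent' for C2, supporting them as a clade.
C3 (derived state 'present') is shared by Taxon 2 and Taxon 4 — a synapomorphy uniting that clade.
C4: derived state 'absent' in Taxon 4 only — an autapomorphy, so it tells us nothing about relationships among taxa.
C5 (derived state 'present') is shared by all ingroup taxa — unites the whole ingroup.
Most parsimonious ingroup topology: (((Taxon 4,Taxon 2),(Taxon 9,Taxon 7)),Taxon 5).
Taxon 5 is sister to the clade containing all other ingroup taxa, so it is the earliest-diverging (most basal) ingroup lineage.

Taxon 5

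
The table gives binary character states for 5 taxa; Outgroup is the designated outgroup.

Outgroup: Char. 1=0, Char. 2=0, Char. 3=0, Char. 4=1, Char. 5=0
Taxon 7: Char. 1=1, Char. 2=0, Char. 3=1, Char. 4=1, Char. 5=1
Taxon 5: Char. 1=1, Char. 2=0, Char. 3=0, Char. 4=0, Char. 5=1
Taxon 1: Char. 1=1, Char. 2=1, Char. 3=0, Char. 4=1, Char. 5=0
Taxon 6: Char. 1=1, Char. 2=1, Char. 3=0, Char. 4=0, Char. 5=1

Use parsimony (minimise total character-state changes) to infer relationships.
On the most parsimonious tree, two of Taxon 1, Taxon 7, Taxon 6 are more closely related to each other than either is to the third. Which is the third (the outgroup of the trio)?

Taxon 1

Character polarity is set by the outgroup: the derived state is whichever differs from the outgroup's state, so for Char. 4 the derived state is '0', and for the remaining characters it is '1'.
All ingroup taxa share the derived state '1' for Char. 1; it defines the ingroup but does not resolve relationships within it.
Char. 2 (state '1') occurs in Taxon 1 and Taxon 6 but conflicts with the nesting implied by the other characters — most parsimoniously interpreted as homoplasy.
Char. 3: derived state '1' in Taxon 7 only — an autapomorphy, so it tells us nothing about relationships among taxa.
Only Taxon 5 and Taxon 6 show the derived state '0' for Char. 4, supporting them as a clade.
Char. 5: derived state '1' in Taxon 5, Taxon 6, and Taxon 7 only — synapomorphy for {Taxon 5, Taxon 6, Taxon 7}.
Most parsimonious ingroup topology: ((Taxon 7,(Taxon 5,Taxon 6)),Taxon 1).
Taxon 6 and Taxon 7 share a more recent common ancestor with each other than either does with Taxon 1, so Taxon 1 is the least closely related of the three.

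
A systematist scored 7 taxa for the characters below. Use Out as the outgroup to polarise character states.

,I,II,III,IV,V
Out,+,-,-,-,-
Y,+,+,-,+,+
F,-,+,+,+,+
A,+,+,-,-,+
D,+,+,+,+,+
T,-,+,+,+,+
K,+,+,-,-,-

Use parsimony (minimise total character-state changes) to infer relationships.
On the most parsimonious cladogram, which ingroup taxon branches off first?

K

Character polarity is set by the outgroup: the derived state is whichever differs from the outgroup's state, so for I the derived state is '-', and for the remaining characters it is '+'.
I: derived state '-' in F and T only — synapomorphy for {F, T}.
All ingroup taxa share the derived state '+' for II; it defines the ingroup but does not resolve relationships within it.
Only D, F, and T show the derived state '+' for III, supporting them as a clade.
IV (derived state '+') is shared by D, F, T, and Y — a synapomorphy uniting that clade.
V: derived state '+' in A, D, F, T, and Y only — synapomorphy for {A, D, F, T, Y}.
Most parsimonious ingroup topology: (((Y,((F,T),D)),A),K).
K is sister to the clade containing all other ingroup taxa, so it is the earliest-diverging (most basal) ingroup lineage.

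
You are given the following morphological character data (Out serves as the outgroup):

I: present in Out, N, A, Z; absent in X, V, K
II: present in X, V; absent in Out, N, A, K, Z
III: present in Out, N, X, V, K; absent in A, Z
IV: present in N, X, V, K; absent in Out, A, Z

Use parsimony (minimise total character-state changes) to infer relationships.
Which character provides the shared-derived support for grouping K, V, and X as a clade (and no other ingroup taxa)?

I

Character polarity is set by the outgroup: the derived state is whichever differs from the outgroup's state, so for I, III the derived state is 'absent', and for the remaining characters it is 'present'.
Only K, V, and X show the derived state 'absent' for I, supporting them as a clade.
Only V and X show the derived state 'present' for II, supporting them as a clade.
III (derived state 'absent') is shared by A and Z — a synapomorphy uniting that clade.
IV (derived state 'present') is shared by K, N, V, and X — a synapomorphy uniting that clade.
Most parsimonious ingroup topology: ((N,((X,V),K)),(A,Z)).
The clade {K, V, X} is supported by I: its derived state 'absent' occurs in exactly those taxa and in no other taxon (including the outgroup).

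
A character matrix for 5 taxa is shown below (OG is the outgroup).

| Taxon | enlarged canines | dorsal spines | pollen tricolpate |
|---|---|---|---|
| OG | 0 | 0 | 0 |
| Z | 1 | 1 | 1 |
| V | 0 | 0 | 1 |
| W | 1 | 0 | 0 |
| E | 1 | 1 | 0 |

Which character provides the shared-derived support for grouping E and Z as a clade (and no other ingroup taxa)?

The outgroup has state '0' for every character, so '1' is the derived state throughout.
enlarged canines (derived state '1') is shared by E, W, and Z — a synapomorphy uniting that clade.
dorsal spines: derived state '1' in E and Z only — synapomorphy for {E, Z}.
pollen tricolpate groups V and Z, which is incompatible with the clades supported by the remaining characters; treating it as convergent (homoplasy) costs fewer steps than any alternative tree.
Most parsimonious ingroup topology: (((Z,E),W),V).
The clade {E, Z} is supported by dorsal spines: its derived state '1' occurs in exactly those taxa and in no other taxon (including the outgroup).

dorsal spines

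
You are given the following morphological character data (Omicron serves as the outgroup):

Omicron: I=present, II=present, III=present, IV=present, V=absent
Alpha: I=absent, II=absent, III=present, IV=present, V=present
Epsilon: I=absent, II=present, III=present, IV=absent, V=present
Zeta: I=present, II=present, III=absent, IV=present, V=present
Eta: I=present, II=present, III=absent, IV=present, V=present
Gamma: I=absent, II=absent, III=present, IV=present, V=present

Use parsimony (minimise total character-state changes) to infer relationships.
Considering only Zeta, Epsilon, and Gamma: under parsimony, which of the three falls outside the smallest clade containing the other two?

Zeta

Character polarity is set by the outgroup: the derived state is whichever differs from the outgroup's state, so for I, II, III, IV the derived state is 'absent', and for the remaining characters it is 'present'.
I (derived state 'absent') is shared by Alpha, Epsilon, and Gamma — a synapomorphy uniting that clade.
Only Alpha and Gamma show the derived state 'absent' for II, supporting them as a clade.
III: derived state 'absent' in Eta and Zeta only — synapomorphy for {Eta, Zeta}.
IV (derived state 'absent') is unique to Epsilon (autapomorphy; uninformative for grouping).
All ingroup taxa share the derived state 'present' for V; it defines the ingroup but does not resolve relationships within it.
Most parsimonious ingroup topology: (((Alpha,Gamma),Epsilon),(Zeta,Eta)).
Gamma and Epsilon share a more recent common ancestor with each other than either does with Zeta, so Zeta is the least closely related of the three.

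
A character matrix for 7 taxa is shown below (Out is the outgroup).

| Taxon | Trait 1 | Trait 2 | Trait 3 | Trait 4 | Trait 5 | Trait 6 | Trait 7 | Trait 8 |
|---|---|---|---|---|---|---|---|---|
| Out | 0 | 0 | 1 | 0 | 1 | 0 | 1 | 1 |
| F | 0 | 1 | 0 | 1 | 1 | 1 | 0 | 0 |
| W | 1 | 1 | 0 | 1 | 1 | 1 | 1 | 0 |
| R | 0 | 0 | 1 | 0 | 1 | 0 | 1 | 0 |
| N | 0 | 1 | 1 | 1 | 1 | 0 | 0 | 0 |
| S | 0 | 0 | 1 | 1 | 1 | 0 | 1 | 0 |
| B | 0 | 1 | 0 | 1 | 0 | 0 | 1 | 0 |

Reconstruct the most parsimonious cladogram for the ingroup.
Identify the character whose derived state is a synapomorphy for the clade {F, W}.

Trait 6

Character polarity is set by the outgroup: the derived state is whichever differs from the outgroup's state, so for Trait 3, Trait 5, Trait 7, Trait 8 the derived state is '0', and for the remaining characters it is '1'.
Trait 1 (derived state '1') is unique to W (autapomorphy; uninformative for grouping).
Trait 2 (derived state '1') is shared by B, F, N, and W — a synapomorphy uniting that clade.
Only B, F, and W show the derived state '0' for Trait 3, supporting them as a clade.
Trait 4: derived state '1' in B, F, N, S, and W only — synapomorphy for {B, F, N, S, W}.
Trait 5 (derived state '0') is unique to B (autapomorphy; uninformative for grouping).
Trait 6: derived state '1' in F and W only — synapomorphy for {F, W}.
Trait 7 (state '0') occurs in F and N but conflicts with the nesting implied by the other characters — most parsimoniously interpreted as homoplasy.
Trait 8 (derived state '0') is shared by all ingroup taxa — unites the whole ingroup.
Most parsimonious ingroup topology: (((((F,W),B),N),S),R).
The clade {F, W} is supported by Trait 6: its derived state '1' occurs in exactly those taxa and in no other taxon (including the outgroup).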